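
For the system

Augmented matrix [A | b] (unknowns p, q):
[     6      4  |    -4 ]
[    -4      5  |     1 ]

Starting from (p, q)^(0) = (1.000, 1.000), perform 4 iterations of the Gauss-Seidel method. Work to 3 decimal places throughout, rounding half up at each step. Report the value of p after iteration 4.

Iteration 1:
  p = (-4 - (4)·1.000) / (6) = -1.333
  q = (1 - (-4)·-1.333) / (5) = -0.866
Iteration 2:
  p = (-4 - (4)·-0.866) / (6) = -0.089
  q = (1 - (-4)·-0.089) / (5) = 0.129
Iteration 3:
  p = (-4 - (4)·0.129) / (6) = -0.753
  q = (1 - (-4)·-0.753) / (5) = -0.402
Iteration 4:
  p = (-4 - (4)·-0.402) / (6) = -0.399
  q = (1 - (-4)·-0.399) / (5) = -0.119

-0.399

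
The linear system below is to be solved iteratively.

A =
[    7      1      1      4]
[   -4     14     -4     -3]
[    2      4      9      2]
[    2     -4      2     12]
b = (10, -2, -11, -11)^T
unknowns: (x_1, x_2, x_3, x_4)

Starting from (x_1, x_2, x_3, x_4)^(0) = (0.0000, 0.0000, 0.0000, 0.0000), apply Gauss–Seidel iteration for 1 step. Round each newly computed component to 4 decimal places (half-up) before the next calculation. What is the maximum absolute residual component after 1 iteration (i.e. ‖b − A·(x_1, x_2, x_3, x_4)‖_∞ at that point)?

Iteration 1:
  x_1 = (10 - (1)·0.0000 - (1)·0.0000 - (4)·0.0000) / (7) = 1.4286
  x_2 = (-2 - (-4)·1.4286 - (-4)·0.0000 - (-3)·0.0000) / (14) = 0.2653
  x_3 = (-11 - (2)·1.4286 - (4)·0.2653 - (2)·0.0000) / (9) = -1.6576
  x_4 = (-11 - (2)·1.4286 - (-4)·0.2653 - (2)·-1.6576) / (12) = -0.7901
Residual b − A·x = (4.5525, -9.0005, 1.5802, 0.0004); ∞-norm = 9.0005

9.0005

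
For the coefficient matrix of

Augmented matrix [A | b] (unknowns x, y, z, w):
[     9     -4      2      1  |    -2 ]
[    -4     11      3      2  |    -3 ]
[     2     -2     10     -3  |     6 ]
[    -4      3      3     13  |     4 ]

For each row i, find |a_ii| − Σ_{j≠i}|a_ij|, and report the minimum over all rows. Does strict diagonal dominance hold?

2

row 1: |9| − (4+2+1) = 2
row 2: |11| − (4+3+2) = 2
row 3: |10| − (2+2+3) = 3
row 4: |13| − (4+3+3) = 3
minimum over rows = 2 → strictly diagonally dominant (convergence guaranteed)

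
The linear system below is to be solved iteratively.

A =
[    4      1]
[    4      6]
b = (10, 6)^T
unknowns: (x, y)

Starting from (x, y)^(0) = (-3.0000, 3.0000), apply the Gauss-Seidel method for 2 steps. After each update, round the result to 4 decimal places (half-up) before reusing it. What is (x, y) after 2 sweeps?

Iteration 1:
  x = (10 - (1)·3.0000) / (4) = 1.7500
  y = (6 - (4)·1.7500) / (6) = -0.1667
Iteration 2:
  x = (10 - (1)·-0.1667) / (4) = 2.5417
  y = (6 - (4)·2.5417) / (6) = -0.6945

(2.5417, -0.6945)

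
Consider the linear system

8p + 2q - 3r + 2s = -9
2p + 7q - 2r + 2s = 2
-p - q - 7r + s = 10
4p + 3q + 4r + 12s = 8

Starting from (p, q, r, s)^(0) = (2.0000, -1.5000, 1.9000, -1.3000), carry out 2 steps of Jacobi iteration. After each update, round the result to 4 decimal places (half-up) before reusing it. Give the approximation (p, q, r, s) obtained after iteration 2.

Iteration 1:
  p = (-9 - (2)·-1.5000 - (-3)·1.9000 - (2)·-1.3000) / (8) = 0.2875
  q = (2 - (2)·2.0000 - (-2)·1.9000 - (2)·-1.3000) / (7) = 0.6286
  r = (10 - (-1)·2.0000 - (-1)·-1.5000 - (1)·-1.3000) / (-7) = -1.6857
  s = (8 - (4)·2.0000 - (3)·-1.5000 - (4)·1.9000) / (12) = -0.2583
Iteration 2:
  p = (-9 - (2)·0.6286 - (-3)·-1.6857 - (2)·-0.2583) / (8) = -1.8497
  q = (2 - (2)·0.2875 - (-2)·-1.6857 - (2)·-0.2583) / (7) = -0.2043
  r = (10 - (-1)·0.2875 - (-1)·0.6286 - (1)·-0.2583) / (-7) = -1.5963
  s = (8 - (4)·0.2875 - (3)·0.6286 - (4)·-1.6857) / (12) = 0.9756

(-1.8497, -0.2043, -1.5963, 0.9756)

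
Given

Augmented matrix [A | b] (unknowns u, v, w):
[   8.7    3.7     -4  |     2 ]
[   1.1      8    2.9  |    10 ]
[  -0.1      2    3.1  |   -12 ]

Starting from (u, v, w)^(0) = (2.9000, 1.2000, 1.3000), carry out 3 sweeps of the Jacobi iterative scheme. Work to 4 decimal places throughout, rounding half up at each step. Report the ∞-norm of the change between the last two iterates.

Iteration 1:
  u = (2 - (3.7)·1.2000 - (-4)·1.3000) / (8.7) = 0.3172
  v = (10 - (1.1)·2.9000 - (2.9)·1.3000) / (8) = 0.3800
  w = (-12 - (-0.1)·2.9000 - (2)·1.2000) / (3.1) = -4.5516
Iteration 2:
  u = (2 - (3.7)·0.3800 - (-4)·-4.5516) / (8.7) = -2.0244
  v = (10 - (1.1)·0.3172 - (2.9)·-4.5516) / (8) = 2.8563
  w = (-12 - (-0.1)·0.3172 - (2)·0.3800) / (3.1) = -4.1059
Iteration 3:
  u = (2 - (3.7)·2.8563 - (-4)·-4.1059) / (8.7) = -2.8726
  v = (10 - (1.1)·-2.0244 - (2.9)·-4.1059) / (8) = 3.0167
  w = (-12 - (-0.1)·-2.0244 - (2)·2.8563) / (3.1) = -5.7790
Change: (-0.8482, 0.1604, -1.6731) → max |·| = 1.6731

1.6731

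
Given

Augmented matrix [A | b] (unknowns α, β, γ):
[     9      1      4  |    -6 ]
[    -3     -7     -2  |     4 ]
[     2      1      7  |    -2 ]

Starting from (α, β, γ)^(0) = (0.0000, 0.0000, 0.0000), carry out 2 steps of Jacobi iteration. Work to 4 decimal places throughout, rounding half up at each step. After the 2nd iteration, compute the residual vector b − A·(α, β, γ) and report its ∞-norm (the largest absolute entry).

1.4557

Iteration 1:
  α = (-6 - (1)·0.0000 - (4)·0.0000) / (9) = -0.6667
  β = (4 - (-3)·0.0000 - (-2)·0.0000) / (-7) = -0.5714
  γ = (-2 - (2)·0.0000 - (1)·0.0000) / (7) = -0.2857
Iteration 2:
  α = (-6 - (1)·-0.5714 - (4)·-0.2857) / (9) = -0.4762
  β = (4 - (-3)·-0.6667 - (-2)·-0.2857) / (-7) = -0.2041
  γ = (-2 - (2)·-0.6667 - (1)·-0.5714) / (7) = -0.0136
Residual b − A·x = (-1.4557, 1.1155, -0.7483); ∞-norm = 1.4557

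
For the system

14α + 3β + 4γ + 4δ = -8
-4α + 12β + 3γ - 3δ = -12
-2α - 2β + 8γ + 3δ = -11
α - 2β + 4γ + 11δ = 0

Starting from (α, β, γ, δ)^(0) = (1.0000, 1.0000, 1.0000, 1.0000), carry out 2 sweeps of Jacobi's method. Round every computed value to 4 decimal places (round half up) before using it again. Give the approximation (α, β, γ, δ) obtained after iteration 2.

Iteration 1:
  α = (-8 - (3)·1.0000 - (4)·1.0000 - (4)·1.0000) / (14) = -1.3571
  β = (-12 - (-4)·1.0000 - (3)·1.0000 - (-3)·1.0000) / (12) = -0.6667
  γ = (-11 - (-2)·1.0000 - (-2)·1.0000 - (3)·1.0000) / (8) = -1.2500
  δ = (0 - (1)·1.0000 - (-2)·1.0000 - (4)·1.0000) / (11) = -0.2727
Iteration 2:
  α = (-8 - (3)·-0.6667 - (4)·-1.2500 - (4)·-0.2727) / (14) = 0.0065
  β = (-12 - (-4)·-1.3571 - (3)·-1.2500 - (-3)·-0.2727) / (12) = -1.2080
  γ = (-11 - (-2)·-1.3571 - (-2)·-0.6667 - (3)·-0.2727) / (8) = -1.7787
  δ = (0 - (1)·-1.3571 - (-2)·-0.6667 - (4)·-1.2500) / (11) = 0.4567

(0.0065, -1.2080, -1.7787, 0.4567)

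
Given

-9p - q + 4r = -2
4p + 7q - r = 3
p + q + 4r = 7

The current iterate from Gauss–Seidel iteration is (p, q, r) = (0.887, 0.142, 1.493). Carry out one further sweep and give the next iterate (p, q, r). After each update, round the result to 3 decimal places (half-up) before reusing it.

(0.870, 0.145, 1.496)

One sweep:
  p = (-2 - (-1)·0.142 - (4)·1.493) / (-9) = 0.870
  q = (3 - (4)·0.870 - (-1)·1.493) / (7) = 0.145
  r = (7 - (1)·0.870 - (1)·0.145) / (4) = 1.496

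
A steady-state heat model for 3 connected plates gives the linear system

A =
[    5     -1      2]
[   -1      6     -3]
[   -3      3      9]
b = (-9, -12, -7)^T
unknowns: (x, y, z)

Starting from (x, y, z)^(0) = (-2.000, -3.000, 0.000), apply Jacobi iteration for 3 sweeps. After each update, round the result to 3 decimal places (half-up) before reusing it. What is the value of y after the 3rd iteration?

Iteration 1:
  x = (-9 - (-1)·-3.000 - (2)·0.000) / (5) = -2.400
  y = (-12 - (-1)·-2.000 - (-3)·0.000) / (6) = -2.333
  z = (-7 - (-3)·-2.000 - (3)·-3.000) / (9) = -0.444
Iteration 2:
  x = (-9 - (-1)·-2.333 - (2)·-0.444) / (5) = -2.089
  y = (-12 - (-1)·-2.400 - (-3)·-0.444) / (6) = -2.622
  z = (-7 - (-3)·-2.400 - (3)·-2.333) / (9) = -0.800
Iteration 3:
  x = (-9 - (-1)·-2.622 - (2)·-0.800) / (5) = -2.004
  y = (-12 - (-1)·-2.089 - (-3)·-0.800) / (6) = -2.748
  z = (-7 - (-3)·-2.089 - (3)·-2.622) / (9) = -0.600

-2.748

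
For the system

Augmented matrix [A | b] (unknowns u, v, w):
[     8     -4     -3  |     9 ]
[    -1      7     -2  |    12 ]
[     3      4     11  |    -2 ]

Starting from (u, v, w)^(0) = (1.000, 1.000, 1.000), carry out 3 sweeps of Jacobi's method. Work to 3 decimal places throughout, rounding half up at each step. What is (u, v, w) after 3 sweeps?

Iteration 1:
  u = (9 - (-4)·1.000 - (-3)·1.000) / (8) = 2.000
  v = (12 - (-1)·1.000 - (-2)·1.000) / (7) = 2.143
  w = (-2 - (3)·1.000 - (4)·1.000) / (11) = -0.818
Iteration 2:
  u = (9 - (-4)·2.143 - (-3)·-0.818) / (8) = 1.890
  v = (12 - (-1)·2.000 - (-2)·-0.818) / (7) = 1.766
  w = (-2 - (3)·2.000 - (4)·2.143) / (11) = -1.507
Iteration 3:
  u = (9 - (-4)·1.766 - (-3)·-1.507) / (8) = 1.443
  v = (12 - (-1)·1.890 - (-2)·-1.507) / (7) = 1.554
  w = (-2 - (3)·1.890 - (4)·1.766) / (11) = -1.339

(1.443, 1.554, -1.339)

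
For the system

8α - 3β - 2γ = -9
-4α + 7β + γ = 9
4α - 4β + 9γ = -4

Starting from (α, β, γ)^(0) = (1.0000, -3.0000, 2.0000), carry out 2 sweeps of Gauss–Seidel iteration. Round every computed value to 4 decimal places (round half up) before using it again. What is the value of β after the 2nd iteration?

Iteration 1:
  α = (-9 - (-3)·-3.0000 - (-2)·2.0000) / (8) = -1.7500
  β = (9 - (-4)·-1.7500 - (1)·2.0000) / (7) = 0.0000
  γ = (-4 - (4)·-1.7500 - (-4)·0.0000) / (9) = 0.3333
Iteration 2:
  α = (-9 - (-3)·0.0000 - (-2)·0.3333) / (8) = -1.0417
  β = (9 - (-4)·-1.0417 - (1)·0.3333) / (7) = 0.6428
  γ = (-4 - (4)·-1.0417 - (-4)·0.6428) / (9) = 0.3042

0.6428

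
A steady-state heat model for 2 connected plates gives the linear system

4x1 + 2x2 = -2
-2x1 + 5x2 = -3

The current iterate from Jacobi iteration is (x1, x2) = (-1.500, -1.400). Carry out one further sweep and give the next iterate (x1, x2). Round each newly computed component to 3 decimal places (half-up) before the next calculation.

One sweep:
  x1 = (-2 - (2)·-1.400) / (4) = 0.200
  x2 = (-3 - (-2)·-1.500) / (5) = -1.200

(0.200, -1.200)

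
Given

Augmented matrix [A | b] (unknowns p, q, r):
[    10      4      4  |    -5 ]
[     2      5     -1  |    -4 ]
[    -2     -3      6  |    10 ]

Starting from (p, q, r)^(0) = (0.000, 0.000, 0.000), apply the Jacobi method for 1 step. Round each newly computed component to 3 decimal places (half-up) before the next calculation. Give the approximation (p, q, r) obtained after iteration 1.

(-0.500, -0.800, 1.667)

Iteration 1:
  p = (-5 - (4)·0.000 - (4)·0.000) / (10) = -0.500
  q = (-4 - (2)·0.000 - (-1)·0.000) / (5) = -0.800
  r = (10 - (-2)·0.000 - (-3)·0.000) / (6) = 1.667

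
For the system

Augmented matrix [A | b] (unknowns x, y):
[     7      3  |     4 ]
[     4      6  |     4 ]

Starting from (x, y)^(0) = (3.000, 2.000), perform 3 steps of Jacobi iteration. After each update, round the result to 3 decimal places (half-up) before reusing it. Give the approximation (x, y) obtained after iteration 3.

(0.204, -0.095)

Iteration 1:
  x = (4 - (3)·2.000) / (7) = -0.286
  y = (4 - (4)·3.000) / (6) = -1.333
Iteration 2:
  x = (4 - (3)·-1.333) / (7) = 1.143
  y = (4 - (4)·-0.286) / (6) = 0.857
Iteration 3:
  x = (4 - (3)·0.857) / (7) = 0.204
  y = (4 - (4)·1.143) / (6) = -0.095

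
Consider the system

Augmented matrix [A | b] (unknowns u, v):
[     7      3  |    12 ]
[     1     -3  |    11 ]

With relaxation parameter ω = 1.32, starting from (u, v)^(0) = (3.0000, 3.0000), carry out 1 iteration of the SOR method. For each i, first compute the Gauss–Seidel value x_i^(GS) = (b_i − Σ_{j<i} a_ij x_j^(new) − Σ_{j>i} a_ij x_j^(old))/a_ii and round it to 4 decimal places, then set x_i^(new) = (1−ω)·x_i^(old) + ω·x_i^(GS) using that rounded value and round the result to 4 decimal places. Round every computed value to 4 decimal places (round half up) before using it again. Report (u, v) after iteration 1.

(-0.3942, -5.9735)

Iteration 1:
  u: GS value = (12 - (3)·3.0000) / (7) = 0.4286;  u ← (1−ω)·3.0000 + ω·0.4286 = -0.3942
  v: GS value = (11 - (1)·-0.3942) / (-3) = -3.7981;  v ← (1−ω)·3.0000 + ω·-3.7981 = -5.9735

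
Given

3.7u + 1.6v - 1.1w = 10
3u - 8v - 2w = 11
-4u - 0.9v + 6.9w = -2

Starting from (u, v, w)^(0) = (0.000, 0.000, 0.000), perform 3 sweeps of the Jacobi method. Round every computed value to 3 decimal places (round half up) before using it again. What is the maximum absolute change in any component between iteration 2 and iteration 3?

Iteration 1:
  u = (10 - (1.6)·0.000 - (-1.1)·0.000) / (3.7) = 2.703
  v = (11 - (3)·0.000 - (-2)·0.000) / (-8) = -1.375
  w = (-2 - (-4)·0.000 - (-0.9)·0.000) / (6.9) = -0.290
Iteration 2:
  u = (10 - (1.6)·-1.375 - (-1.1)·-0.290) / (3.7) = 3.211
  v = (11 - (3)·2.703 - (-2)·-0.290) / (-8) = -0.289
  w = (-2 - (-4)·2.703 - (-0.9)·-1.375) / (6.9) = 1.098
Iteration 3:
  u = (10 - (1.6)·-0.289 - (-1.1)·1.098) / (3.7) = 3.154
  v = (11 - (3)·3.211 - (-2)·1.098) / (-8) = -0.445
  w = (-2 - (-4)·3.211 - (-0.9)·-0.289) / (6.9) = 1.534
Change: (-0.057, -0.156, 0.436) → max |·| = 0.436

0.436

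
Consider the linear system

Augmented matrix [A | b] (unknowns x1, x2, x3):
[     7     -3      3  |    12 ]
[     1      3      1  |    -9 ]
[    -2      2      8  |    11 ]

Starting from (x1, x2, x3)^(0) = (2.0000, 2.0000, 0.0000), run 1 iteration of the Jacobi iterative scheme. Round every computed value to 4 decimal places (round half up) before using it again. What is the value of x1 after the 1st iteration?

2.5714

Iteration 1:
  x1 = (12 - (-3)·2.0000 - (3)·0.0000) / (7) = 2.5714
  x2 = (-9 - (1)·2.0000 - (1)·0.0000) / (3) = -3.6667
  x3 = (11 - (-2)·2.0000 - (2)·2.0000) / (8) = 1.3750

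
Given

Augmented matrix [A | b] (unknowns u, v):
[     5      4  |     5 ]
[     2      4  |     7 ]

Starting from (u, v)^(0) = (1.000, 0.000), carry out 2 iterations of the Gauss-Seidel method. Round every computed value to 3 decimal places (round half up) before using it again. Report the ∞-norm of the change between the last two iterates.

Iteration 1:
  u = (5 - (4)·0.000) / (5) = 1.000
  v = (7 - (2)·1.000) / (4) = 1.250
Iteration 2:
  u = (5 - (4)·1.250) / (5) = 0.000
  v = (7 - (2)·0.000) / (4) = 1.750
Change: (-1.000, 0.500) → max |·| = 1.000

1.000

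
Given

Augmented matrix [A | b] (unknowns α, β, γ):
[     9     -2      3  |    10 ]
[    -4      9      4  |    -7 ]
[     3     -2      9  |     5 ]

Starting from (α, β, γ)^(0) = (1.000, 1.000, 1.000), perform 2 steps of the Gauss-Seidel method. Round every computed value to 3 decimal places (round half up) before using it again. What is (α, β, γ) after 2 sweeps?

Iteration 1:
  α = (10 - (-2)·1.000 - (3)·1.000) / (9) = 1.000
  β = (-7 - (-4)·1.000 - (4)·1.000) / (9) = -0.778
  γ = (5 - (3)·1.000 - (-2)·-0.778) / (9) = 0.049
Iteration 2:
  α = (10 - (-2)·-0.778 - (3)·0.049) / (9) = 0.922
  β = (-7 - (-4)·0.922 - (4)·0.049) / (9) = -0.390
  γ = (5 - (3)·0.922 - (-2)·-0.390) / (9) = 0.162

(0.922, -0.390, 0.162)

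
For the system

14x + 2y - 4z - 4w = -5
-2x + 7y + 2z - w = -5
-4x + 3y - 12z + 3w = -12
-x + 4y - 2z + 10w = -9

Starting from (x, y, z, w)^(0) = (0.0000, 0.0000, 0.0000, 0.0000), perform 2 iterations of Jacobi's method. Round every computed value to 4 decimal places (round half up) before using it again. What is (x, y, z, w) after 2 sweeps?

Iteration 1:
  x = (-5 - (2)·0.0000 - (-4)·0.0000 - (-4)·0.0000) / (14) = -0.3571
  y = (-5 - (-2)·0.0000 - (2)·0.0000 - (-1)·0.0000) / (7) = -0.7143
  z = (-12 - (-4)·0.0000 - (3)·0.0000 - (3)·0.0000) / (-12) = 1.0000
  w = (-9 - (-1)·0.0000 - (4)·0.0000 - (-2)·0.0000) / (10) = -0.9000
Iteration 2:
  x = (-5 - (2)·-0.7143 - (-4)·1.0000 - (-4)·-0.9000) / (14) = -0.2265
  y = (-5 - (-2)·-0.3571 - (2)·1.0000 - (-1)·-0.9000) / (7) = -1.2306
  z = (-12 - (-4)·-0.3571 - (3)·-0.7143 - (3)·-0.9000) / (-12) = 0.7155
  w = (-9 - (-1)·-0.3571 - (4)·-0.7143 - (-2)·1.0000) / (10) = -0.4500

(-0.2265, -1.2306, 0.7155, -0.4500)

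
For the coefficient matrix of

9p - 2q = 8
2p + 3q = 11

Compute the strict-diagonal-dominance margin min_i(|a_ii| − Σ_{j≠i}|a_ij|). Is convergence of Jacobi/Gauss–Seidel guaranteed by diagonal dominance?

1

row 1: |9| − (2) = 7
row 2: |3| − (2) = 1
minimum over rows = 1 → strictly diagonally dominant (convergence guaranteed)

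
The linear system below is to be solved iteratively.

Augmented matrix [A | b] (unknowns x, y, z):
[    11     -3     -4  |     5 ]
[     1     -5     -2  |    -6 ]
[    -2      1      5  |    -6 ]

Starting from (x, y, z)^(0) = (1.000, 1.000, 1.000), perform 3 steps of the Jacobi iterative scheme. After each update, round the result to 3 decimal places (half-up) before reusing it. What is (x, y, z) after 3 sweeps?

Iteration 1:
  x = (5 - (-3)·1.000 - (-4)·1.000) / (11) = 1.091
  y = (-6 - (1)·1.000 - (-2)·1.000) / (-5) = 1.000
  z = (-6 - (-2)·1.000 - (1)·1.000) / (5) = -1.000
Iteration 2:
  x = (5 - (-3)·1.000 - (-4)·-1.000) / (11) = 0.364
  y = (-6 - (1)·1.091 - (-2)·-1.000) / (-5) = 1.818
  z = (-6 - (-2)·1.091 - (1)·1.000) / (5) = -0.964
Iteration 3:
  x = (5 - (-3)·1.818 - (-4)·-0.964) / (11) = 0.600
  y = (-6 - (1)·0.364 - (-2)·-0.964) / (-5) = 1.658
  z = (-6 - (-2)·0.364 - (1)·1.818) / (5) = -1.418

(0.600, 1.658, -1.418)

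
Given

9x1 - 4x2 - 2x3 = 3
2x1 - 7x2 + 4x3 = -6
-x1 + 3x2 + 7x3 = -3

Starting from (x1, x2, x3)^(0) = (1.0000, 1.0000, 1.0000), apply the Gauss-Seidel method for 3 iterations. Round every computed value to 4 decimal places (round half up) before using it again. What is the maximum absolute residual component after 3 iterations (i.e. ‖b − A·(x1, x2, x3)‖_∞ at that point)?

0.5167

Iteration 1:
  x1 = (3 - (-4)·1.0000 - (-2)·1.0000) / (9) = 1.0000
  x2 = (-6 - (2)·1.0000 - (4)·1.0000) / (-7) = 1.7143
  x3 = (-3 - (-1)·1.0000 - (3)·1.7143) / (7) = -1.0204
Iteration 2:
  x1 = (3 - (-4)·1.7143 - (-2)·-1.0204) / (9) = 0.8685
  x2 = (-6 - (2)·0.8685 - (4)·-1.0204) / (-7) = 0.5222
  x3 = (-3 - (-1)·0.8685 - (3)·0.5222) / (7) = -0.5283
Iteration 3:
  x1 = (3 - (-4)·0.5222 - (-2)·-0.5283) / (9) = 0.4480
  x2 = (-6 - (2)·0.4480 - (4)·-0.5283) / (-7) = 0.6833
  x3 = (-3 - (-1)·0.4480 - (3)·0.6833) / (7) = -0.6574
Residual b − A·x = (0.3864, 0.5167, -0.0001); ∞-norm = 0.5167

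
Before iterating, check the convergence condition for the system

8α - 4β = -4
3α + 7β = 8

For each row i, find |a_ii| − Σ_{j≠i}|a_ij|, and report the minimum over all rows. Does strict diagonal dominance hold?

row 1: |8| − (4) = 4
row 2: |7| − (3) = 4
minimum over rows = 4 → strictly diagonally dominant (convergence guaranteed)

4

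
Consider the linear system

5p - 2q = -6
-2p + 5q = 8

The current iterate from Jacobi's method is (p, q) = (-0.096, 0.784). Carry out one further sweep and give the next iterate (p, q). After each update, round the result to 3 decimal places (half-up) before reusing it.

One sweep:
  p = (-6 - (-2)·0.784) / (5) = -0.886
  q = (8 - (-2)·-0.096) / (5) = 1.562

(-0.886, 1.562)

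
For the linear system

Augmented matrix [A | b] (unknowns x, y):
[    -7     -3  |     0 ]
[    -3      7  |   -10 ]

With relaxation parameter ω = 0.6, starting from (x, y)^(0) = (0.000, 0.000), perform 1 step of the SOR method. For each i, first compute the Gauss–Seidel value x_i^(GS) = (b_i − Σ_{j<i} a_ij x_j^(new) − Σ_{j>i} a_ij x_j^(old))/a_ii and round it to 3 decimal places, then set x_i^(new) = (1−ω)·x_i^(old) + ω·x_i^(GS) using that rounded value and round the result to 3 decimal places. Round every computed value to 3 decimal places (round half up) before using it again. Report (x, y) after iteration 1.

(0.000, -0.857)

Iteration 1:
  x: GS value = (0 - (-3)·0.000) / (-7) = 0.000;  x ← (1−ω)·0.000 + ω·0.000 = 0.000
  y: GS value = (-10 - (-3)·0.000) / (7) = -1.429;  y ← (1−ω)·0.000 + ω·-1.429 = -0.857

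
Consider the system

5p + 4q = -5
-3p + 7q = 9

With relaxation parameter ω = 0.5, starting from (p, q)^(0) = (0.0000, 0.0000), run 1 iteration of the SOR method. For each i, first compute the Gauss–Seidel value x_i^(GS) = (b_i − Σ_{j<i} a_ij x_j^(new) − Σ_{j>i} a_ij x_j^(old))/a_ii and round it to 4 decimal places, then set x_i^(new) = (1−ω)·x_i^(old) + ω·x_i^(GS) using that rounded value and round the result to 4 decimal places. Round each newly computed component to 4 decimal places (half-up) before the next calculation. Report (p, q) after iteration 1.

(-0.5000, 0.5357)

Iteration 1:
  p: GS value = (-5 - (4)·0.0000) / (5) = -1.0000;  p ← (1−ω)·0.0000 + ω·-1.0000 = -0.5000
  q: GS value = (9 - (-3)·-0.5000) / (7) = 1.0714;  q ← (1−ω)·0.0000 + ω·1.0714 = 0.5357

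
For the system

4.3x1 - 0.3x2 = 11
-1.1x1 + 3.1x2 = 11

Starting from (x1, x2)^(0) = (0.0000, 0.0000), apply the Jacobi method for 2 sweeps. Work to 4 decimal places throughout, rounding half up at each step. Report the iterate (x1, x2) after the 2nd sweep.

(2.8057, 4.4561)

Iteration 1:
  x1 = (11 - (-0.3)·0.0000) / (4.3) = 2.5581
  x2 = (11 - (-1.1)·0.0000) / (3.1) = 3.5484
Iteration 2:
  x1 = (11 - (-0.3)·3.5484) / (4.3) = 2.8057
  x2 = (11 - (-1.1)·2.5581) / (3.1) = 4.4561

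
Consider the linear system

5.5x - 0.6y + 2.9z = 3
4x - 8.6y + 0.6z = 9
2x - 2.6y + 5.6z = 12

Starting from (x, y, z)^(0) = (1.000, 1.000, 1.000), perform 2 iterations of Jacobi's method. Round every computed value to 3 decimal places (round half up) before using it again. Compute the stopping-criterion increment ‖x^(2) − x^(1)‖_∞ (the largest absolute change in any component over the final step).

Iteration 1:
  x = (3 - (-0.6)·1.000 - (2.9)·1.000) / (5.5) = 0.127
  y = (9 - (4)·1.000 - (0.6)·1.000) / (-8.6) = -0.512
  z = (12 - (2)·1.000 - (-2.6)·1.000) / (5.6) = 2.250
Iteration 2:
  x = (3 - (-0.6)·-0.512 - (2.9)·2.250) / (5.5) = -0.697
  y = (9 - (4)·0.127 - (0.6)·2.250) / (-8.6) = -0.830
  z = (12 - (2)·0.127 - (-2.6)·-0.512) / (5.6) = 1.860
Change: (-0.824, -0.318, -0.390) → max |·| = 0.824

0.824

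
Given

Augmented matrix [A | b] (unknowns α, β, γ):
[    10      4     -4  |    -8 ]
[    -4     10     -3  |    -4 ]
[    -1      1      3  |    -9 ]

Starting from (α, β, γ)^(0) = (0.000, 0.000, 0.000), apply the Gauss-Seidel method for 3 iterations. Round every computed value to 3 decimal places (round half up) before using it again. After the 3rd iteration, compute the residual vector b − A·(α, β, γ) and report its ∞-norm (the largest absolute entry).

0.630

Iteration 1:
  α = (-8 - (4)·0.000 - (-4)·0.000) / (10) = -0.800
  β = (-4 - (-4)·-0.800 - (-3)·0.000) / (10) = -0.720
  γ = (-9 - (-1)·-0.800 - (1)·-0.720) / (3) = -3.027
Iteration 2:
  α = (-8 - (4)·-0.720 - (-4)·-3.027) / (10) = -1.723
  β = (-4 - (-4)·-1.723 - (-3)·-3.027) / (10) = -1.997
  γ = (-9 - (-1)·-1.723 - (1)·-1.997) / (3) = -2.909
Iteration 3:
  α = (-8 - (4)·-1.997 - (-4)·-2.909) / (10) = -1.165
  β = (-4 - (-4)·-1.165 - (-3)·-2.909) / (10) = -1.739
  γ = (-9 - (-1)·-1.165 - (1)·-1.739) / (3) = -2.809
Residual b − A·x = (-0.630, 0.303, 0.001); ∞-norm = 0.630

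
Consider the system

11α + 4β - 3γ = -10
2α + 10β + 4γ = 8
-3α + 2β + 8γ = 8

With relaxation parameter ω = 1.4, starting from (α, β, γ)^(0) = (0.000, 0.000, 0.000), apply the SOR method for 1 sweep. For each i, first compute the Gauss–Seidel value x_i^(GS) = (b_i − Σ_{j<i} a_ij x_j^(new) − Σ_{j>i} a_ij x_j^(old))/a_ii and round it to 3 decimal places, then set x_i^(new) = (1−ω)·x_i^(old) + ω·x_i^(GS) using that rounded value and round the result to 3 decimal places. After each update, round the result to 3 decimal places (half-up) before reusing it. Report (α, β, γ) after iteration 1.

Iteration 1:
  α: GS value = (-10 - (4)·0.000 - (-3)·0.000) / (11) = -0.909;  α ← (1−ω)·0.000 + ω·-0.909 = -1.273
  β: GS value = (8 - (2)·-1.273 - (4)·0.000) / (10) = 1.055;  β ← (1−ω)·0.000 + ω·1.055 = 1.477
  γ: GS value = (8 - (-3)·-1.273 - (2)·1.477) / (8) = 0.153;  γ ← (1−ω)·0.000 + ω·0.153 = 0.214

(-1.273, 1.477, 0.214)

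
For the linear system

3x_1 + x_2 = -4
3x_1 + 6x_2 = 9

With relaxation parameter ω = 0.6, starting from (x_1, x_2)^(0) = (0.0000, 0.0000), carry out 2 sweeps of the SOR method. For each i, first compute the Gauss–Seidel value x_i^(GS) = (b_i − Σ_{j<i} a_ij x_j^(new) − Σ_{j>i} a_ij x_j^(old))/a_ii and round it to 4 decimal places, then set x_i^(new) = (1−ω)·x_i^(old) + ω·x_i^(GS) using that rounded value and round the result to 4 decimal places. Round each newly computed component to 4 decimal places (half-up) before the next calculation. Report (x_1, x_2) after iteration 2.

Iteration 1:
  x_1: GS value = (-4 - (1)·0.0000) / (3) = -1.3333;  x_1 ← (1−ω)·0.0000 + ω·-1.3333 = -0.8000
  x_2: GS value = (9 - (3)·-0.8000) / (6) = 1.9000;  x_2 ← (1−ω)·0.0000 + ω·1.9000 = 1.1400
Iteration 2:
  x_1: GS value = (-4 - (1)·1.1400) / (3) = -1.7133;  x_1 ← (1−ω)·-0.8000 + ω·-1.7133 = -1.3480
  x_2: GS value = (9 - (3)·-1.3480) / (6) = 2.1740;  x_2 ← (1−ω)·1.1400 + ω·2.1740 = 1.7604

(-1.3480, 1.7604)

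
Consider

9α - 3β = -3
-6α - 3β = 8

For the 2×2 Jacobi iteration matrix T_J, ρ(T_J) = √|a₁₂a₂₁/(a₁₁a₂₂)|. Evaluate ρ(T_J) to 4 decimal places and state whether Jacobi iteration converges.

a₁₂a₂₁/(a₁₁a₂₂) = (-3)·(-6) / ((9)·(-3)) = -0.666667
ρ = √|-0.666667| = √0.666667 = 0.8165
ρ < 1, so Jacobi converges

0.8165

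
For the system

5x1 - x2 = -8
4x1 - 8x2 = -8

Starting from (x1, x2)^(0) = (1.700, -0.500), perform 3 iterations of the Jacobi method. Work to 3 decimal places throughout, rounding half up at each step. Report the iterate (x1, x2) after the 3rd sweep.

(-1.570, 0.385)

Iteration 1:
  x1 = (-8 - (-1)·-0.500) / (5) = -1.700
  x2 = (-8 - (4)·1.700) / (-8) = 1.850
Iteration 2:
  x1 = (-8 - (-1)·1.850) / (5) = -1.230
  x2 = (-8 - (4)·-1.700) / (-8) = 0.150
Iteration 3:
  x1 = (-8 - (-1)·0.150) / (5) = -1.570
  x2 = (-8 - (4)·-1.230) / (-8) = 0.385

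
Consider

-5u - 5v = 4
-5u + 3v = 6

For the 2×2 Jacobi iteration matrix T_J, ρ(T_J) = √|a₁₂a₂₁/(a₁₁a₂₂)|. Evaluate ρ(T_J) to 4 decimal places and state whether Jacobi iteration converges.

1.2910

a₁₂a₂₁/(a₁₁a₂₂) = (-5)·(-5) / ((-5)·(3)) = -1.666667
ρ = √|-1.666667| = √1.666667 = 1.2910
ρ > 1, so Jacobi diverges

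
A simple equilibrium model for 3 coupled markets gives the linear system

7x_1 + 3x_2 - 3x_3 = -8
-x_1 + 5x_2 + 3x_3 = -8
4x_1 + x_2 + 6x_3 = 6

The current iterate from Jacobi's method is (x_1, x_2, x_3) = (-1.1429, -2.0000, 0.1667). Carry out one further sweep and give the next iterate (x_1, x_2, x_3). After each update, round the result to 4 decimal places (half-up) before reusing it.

(-0.2143, -1.9286, 2.0953)

One sweep:
  x_1 = (-8 - (3)·-2.0000 - (-3)·0.1667) / (7) = -0.2143
  x_2 = (-8 - (-1)·-1.1429 - (3)·0.1667) / (5) = -1.9286
  x_3 = (6 - (4)·-1.1429 - (1)·-2.0000) / (6) = 2.0953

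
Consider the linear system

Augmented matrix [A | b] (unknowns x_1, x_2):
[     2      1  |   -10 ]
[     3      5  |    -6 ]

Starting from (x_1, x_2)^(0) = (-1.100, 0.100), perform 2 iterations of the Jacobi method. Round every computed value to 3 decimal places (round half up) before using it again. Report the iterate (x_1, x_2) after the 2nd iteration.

(-4.730, 1.830)

Iteration 1:
  x_1 = (-10 - (1)·0.100) / (2) = -5.050
  x_2 = (-6 - (3)·-1.100) / (5) = -0.540
Iteration 2:
  x_1 = (-10 - (1)·-0.540) / (2) = -4.730
  x_2 = (-6 - (3)·-5.050) / (5) = 1.830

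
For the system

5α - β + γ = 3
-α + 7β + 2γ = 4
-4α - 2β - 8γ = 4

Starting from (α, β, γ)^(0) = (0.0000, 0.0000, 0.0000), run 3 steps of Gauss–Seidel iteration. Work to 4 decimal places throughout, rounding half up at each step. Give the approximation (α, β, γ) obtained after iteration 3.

(1.0372, 1.0644, -1.2847)

Iteration 1:
  α = (3 - (-1)·0.0000 - (1)·0.0000) / (5) = 0.6000
  β = (4 - (-1)·0.6000 - (2)·0.0000) / (7) = 0.6571
  γ = (4 - (-4)·0.6000 - (-2)·0.6571) / (-8) = -0.9643
Iteration 2:
  α = (3 - (-1)·0.6571 - (1)·-0.9643) / (5) = 0.9243
  β = (4 - (-1)·0.9243 - (2)·-0.9643) / (7) = 0.9790
  γ = (4 - (-4)·0.9243 - (-2)·0.9790) / (-8) = -1.2069
Iteration 3:
  α = (3 - (-1)·0.9790 - (1)·-1.2069) / (5) = 1.0372
  β = (4 - (-1)·1.0372 - (2)·-1.2069) / (7) = 1.0644
  γ = (4 - (-4)·1.0372 - (-2)·1.0644) / (-8) = -1.2847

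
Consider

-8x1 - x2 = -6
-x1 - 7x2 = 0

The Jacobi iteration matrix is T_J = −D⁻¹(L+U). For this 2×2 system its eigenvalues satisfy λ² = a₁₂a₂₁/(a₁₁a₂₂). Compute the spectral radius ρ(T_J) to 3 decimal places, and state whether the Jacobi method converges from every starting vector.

0.134

a₁₂a₂₁/(a₁₁a₂₂) = (-1)·(-1) / ((-8)·(-7)) = 0.017857
ρ = √|0.017857| = √0.017857 = 0.134
ρ < 1, so Jacobi converges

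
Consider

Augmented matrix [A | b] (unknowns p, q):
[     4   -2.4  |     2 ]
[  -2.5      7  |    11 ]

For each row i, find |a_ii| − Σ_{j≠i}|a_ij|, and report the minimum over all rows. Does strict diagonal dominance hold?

1.6

row 1: |4| − (2.4) = 1.6
row 2: |7| − (2.5) = 4.5
minimum over rows = 1.6 → strictly diagonally dominant (convergence guaranteed)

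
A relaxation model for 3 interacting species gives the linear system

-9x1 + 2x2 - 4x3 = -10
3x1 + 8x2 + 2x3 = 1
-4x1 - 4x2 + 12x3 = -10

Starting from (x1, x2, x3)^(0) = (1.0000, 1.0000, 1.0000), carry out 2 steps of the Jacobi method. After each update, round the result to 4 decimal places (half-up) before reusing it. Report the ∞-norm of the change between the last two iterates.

0.5370

Iteration 1:
  x1 = (-10 - (2)·1.0000 - (-4)·1.0000) / (-9) = 0.8889
  x2 = (1 - (3)·1.0000 - (2)·1.0000) / (8) = -0.5000
  x3 = (-10 - (-4)·1.0000 - (-4)·1.0000) / (12) = -0.1667
Iteration 2:
  x1 = (-10 - (2)·-0.5000 - (-4)·-0.1667) / (-9) = 1.0741
  x2 = (1 - (3)·0.8889 - (2)·-0.1667) / (8) = -0.1667
  x3 = (-10 - (-4)·0.8889 - (-4)·-0.5000) / (12) = -0.7037
Change: (0.1852, 0.3333, -0.5370) → max |·| = 0.5370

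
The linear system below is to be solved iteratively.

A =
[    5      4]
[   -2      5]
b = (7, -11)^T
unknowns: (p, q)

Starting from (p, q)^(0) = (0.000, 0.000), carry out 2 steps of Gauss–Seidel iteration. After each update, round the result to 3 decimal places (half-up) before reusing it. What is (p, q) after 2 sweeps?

(2.712, -1.115)

Iteration 1:
  p = (7 - (4)·0.000) / (5) = 1.400
  q = (-11 - (-2)·1.400) / (5) = -1.640
Iteration 2:
  p = (7 - (4)·-1.640) / (5) = 2.712
  q = (-11 - (-2)·2.712) / (5) = -1.115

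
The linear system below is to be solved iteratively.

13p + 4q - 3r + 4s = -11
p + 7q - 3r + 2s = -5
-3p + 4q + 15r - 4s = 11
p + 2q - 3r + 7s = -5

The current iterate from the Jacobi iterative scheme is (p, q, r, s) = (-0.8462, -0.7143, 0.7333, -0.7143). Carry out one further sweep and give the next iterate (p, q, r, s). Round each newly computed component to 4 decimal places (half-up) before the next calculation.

One sweep:
  p = (-11 - (4)·-0.7143 - (-3)·0.7333 - (4)·-0.7143) / (13) = -0.2374
  q = (-5 - (1)·-0.8462 - (-3)·0.7333 - (2)·-0.7143) / (7) = -0.0750
  r = (11 - (-3)·-0.8462 - (4)·-0.7143 - (-4)·-0.7143) / (15) = 0.5641
  s = (-5 - (1)·-0.8462 - (2)·-0.7143 - (-3)·0.7333) / (7) = -0.0750

(-0.2374, -0.0750, 0.5641, -0.0750)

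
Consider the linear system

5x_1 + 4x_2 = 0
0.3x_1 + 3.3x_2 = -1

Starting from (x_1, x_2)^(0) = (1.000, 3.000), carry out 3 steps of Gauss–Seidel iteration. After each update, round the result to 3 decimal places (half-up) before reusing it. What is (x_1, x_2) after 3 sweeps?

(0.247, -0.325)

Iteration 1:
  x_1 = (0 - (4)·3.000) / (5) = -2.400
  x_2 = (-1 - (0.3)·-2.400) / (3.3) = -0.085
Iteration 2:
  x_1 = (0 - (4)·-0.085) / (5) = 0.068
  x_2 = (-1 - (0.3)·0.068) / (3.3) = -0.309
Iteration 3:
  x_1 = (0 - (4)·-0.309) / (5) = 0.247
  x_2 = (-1 - (0.3)·0.247) / (3.3) = -0.325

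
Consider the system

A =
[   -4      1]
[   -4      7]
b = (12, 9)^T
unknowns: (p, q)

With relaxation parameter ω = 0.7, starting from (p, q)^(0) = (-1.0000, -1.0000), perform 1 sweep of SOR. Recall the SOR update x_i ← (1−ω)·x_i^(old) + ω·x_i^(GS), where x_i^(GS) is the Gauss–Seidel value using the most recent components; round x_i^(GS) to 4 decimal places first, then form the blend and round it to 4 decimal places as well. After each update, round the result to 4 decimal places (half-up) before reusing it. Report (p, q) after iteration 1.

Iteration 1:
  p: GS value = (12 - (1)·-1.0000) / (-4) = -3.2500;  p ← (1−ω)·-1.0000 + ω·-3.2500 = -2.5750
  q: GS value = (9 - (-4)·-2.5750) / (7) = -0.1857;  q ← (1−ω)·-1.0000 + ω·-0.1857 = -0.4300

(-2.5750, -0.4300)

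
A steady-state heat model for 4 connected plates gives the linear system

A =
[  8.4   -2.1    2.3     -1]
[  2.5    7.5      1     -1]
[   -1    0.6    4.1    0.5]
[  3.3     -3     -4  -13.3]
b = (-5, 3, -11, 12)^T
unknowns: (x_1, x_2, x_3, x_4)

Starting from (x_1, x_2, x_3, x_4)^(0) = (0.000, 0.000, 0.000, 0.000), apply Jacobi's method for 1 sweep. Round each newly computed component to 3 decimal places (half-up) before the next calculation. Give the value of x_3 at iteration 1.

Iteration 1:
  x_1 = (-5 - (-2.1)·0.000 - (2.3)·0.000 - (-1)·0.000) / (8.4) = -0.595
  x_2 = (3 - (2.5)·0.000 - (1)·0.000 - (-1)·0.000) / (7.5) = 0.400
  x_3 = (-11 - (-1)·0.000 - (0.6)·0.000 - (0.5)·0.000) / (4.1) = -2.683
  x_4 = (12 - (3.3)·0.000 - (-3)·0.000 - (-4)·0.000) / (-13.3) = -0.902

-2.683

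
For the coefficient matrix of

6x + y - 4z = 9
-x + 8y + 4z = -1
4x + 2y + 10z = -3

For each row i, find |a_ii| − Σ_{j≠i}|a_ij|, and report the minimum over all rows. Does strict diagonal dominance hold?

row 1: |6| − (1+4) = 1
row 2: |8| − (1+4) = 3
row 3: |10| − (4+2) = 4
minimum over rows = 1 → strictly diagonally dominant (convergence guaranteed)

1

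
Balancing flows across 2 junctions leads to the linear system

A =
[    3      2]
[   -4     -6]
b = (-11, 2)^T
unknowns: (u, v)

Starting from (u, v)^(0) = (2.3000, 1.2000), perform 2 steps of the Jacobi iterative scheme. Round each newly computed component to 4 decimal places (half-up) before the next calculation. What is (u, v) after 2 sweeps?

Iteration 1:
  u = (-11 - (2)·1.2000) / (3) = -4.4667
  v = (2 - (-4)·2.3000) / (-6) = -1.8667
Iteration 2:
  u = (-11 - (2)·-1.8667) / (3) = -2.4222
  v = (2 - (-4)·-4.4667) / (-6) = 2.6445

(-2.4222, 2.6445)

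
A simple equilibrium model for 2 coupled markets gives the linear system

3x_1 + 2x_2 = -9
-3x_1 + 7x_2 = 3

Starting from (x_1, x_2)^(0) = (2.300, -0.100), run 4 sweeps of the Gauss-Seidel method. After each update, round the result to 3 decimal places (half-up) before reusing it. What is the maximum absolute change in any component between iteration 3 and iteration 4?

0.039

Iteration 1:
  x_1 = (-9 - (2)·-0.100) / (3) = -2.933
  x_2 = (3 - (-3)·-2.933) / (7) = -0.828
Iteration 2:
  x_1 = (-9 - (2)·-0.828) / (3) = -2.448
  x_2 = (3 - (-3)·-2.448) / (7) = -0.621
Iteration 3:
  x_1 = (-9 - (2)·-0.621) / (3) = -2.586
  x_2 = (3 - (-3)·-2.586) / (7) = -0.680
Iteration 4:
  x_1 = (-9 - (2)·-0.680) / (3) = -2.547
  x_2 = (3 - (-3)·-2.547) / (7) = -0.663
Change: (0.039, 0.017) → max |·| = 0.039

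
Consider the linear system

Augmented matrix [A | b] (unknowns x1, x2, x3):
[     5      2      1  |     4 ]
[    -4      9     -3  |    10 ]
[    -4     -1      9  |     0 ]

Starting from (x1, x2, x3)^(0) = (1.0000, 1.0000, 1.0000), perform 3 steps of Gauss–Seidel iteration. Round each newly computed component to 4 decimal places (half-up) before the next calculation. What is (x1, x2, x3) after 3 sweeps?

Iteration 1:
  x1 = (4 - (2)·1.0000 - (1)·1.0000) / (5) = 0.2000
  x2 = (10 - (-4)·0.2000 - (-3)·1.0000) / (9) = 1.5333
  x3 = (0 - (-4)·0.2000 - (-1)·1.5333) / (9) = 0.2593
Iteration 2:
  x1 = (4 - (2)·1.5333 - (1)·0.2593) / (5) = 0.1348
  x2 = (10 - (-4)·0.1348 - (-3)·0.2593) / (9) = 1.2575
  x3 = (0 - (-4)·0.1348 - (-1)·1.2575) / (9) = 0.1996
Iteration 3:
  x1 = (4 - (2)·1.2575 - (1)·0.1996) / (5) = 0.2571
  x2 = (10 - (-4)·0.2571 - (-3)·0.1996) / (9) = 1.2919
  x3 = (0 - (-4)·0.2571 - (-1)·1.2919) / (9) = 0.2578

(0.2571, 1.2919, 0.2578)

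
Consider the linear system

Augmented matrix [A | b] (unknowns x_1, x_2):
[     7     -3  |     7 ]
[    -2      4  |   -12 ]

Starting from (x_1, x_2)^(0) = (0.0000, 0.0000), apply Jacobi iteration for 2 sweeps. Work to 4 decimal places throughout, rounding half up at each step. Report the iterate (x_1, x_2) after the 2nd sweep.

(-0.2857, -2.5000)

Iteration 1:
  x_1 = (7 - (-3)·0.0000) / (7) = 1.0000
  x_2 = (-12 - (-2)·0.0000) / (4) = -3.0000
Iteration 2:
  x_1 = (7 - (-3)·-3.0000) / (7) = -0.2857
  x_2 = (-12 - (-2)·1.0000) / (4) = -2.5000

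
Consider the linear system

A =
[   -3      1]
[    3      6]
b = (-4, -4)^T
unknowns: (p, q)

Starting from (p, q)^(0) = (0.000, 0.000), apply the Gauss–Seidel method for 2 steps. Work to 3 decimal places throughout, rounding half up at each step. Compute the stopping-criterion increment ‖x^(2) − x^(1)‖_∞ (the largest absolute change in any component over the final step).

0.444

Iteration 1:
  p = (-4 - (1)·0.000) / (-3) = 1.333
  q = (-4 - (3)·1.333) / (6) = -1.333
Iteration 2:
  p = (-4 - (1)·-1.333) / (-3) = 0.889
  q = (-4 - (3)·0.889) / (6) = -1.111
Change: (-0.444, 0.222) → max |·| = 0.444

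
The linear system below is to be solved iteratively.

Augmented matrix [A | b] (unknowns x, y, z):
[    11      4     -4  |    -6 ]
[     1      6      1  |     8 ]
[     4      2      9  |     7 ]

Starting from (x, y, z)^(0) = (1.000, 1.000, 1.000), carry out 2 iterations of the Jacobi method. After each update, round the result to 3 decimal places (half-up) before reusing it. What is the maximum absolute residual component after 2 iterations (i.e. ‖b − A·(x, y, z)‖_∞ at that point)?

1.127

Iteration 1:
  x = (-6 - (4)·1.000 - (-4)·1.000) / (11) = -0.545
  y = (8 - (1)·1.000 - (1)·1.000) / (6) = 1.000
  z = (7 - (4)·1.000 - (2)·1.000) / (9) = 0.111
Iteration 2:
  x = (-6 - (4)·1.000 - (-4)·0.111) / (11) = -0.869
  y = (8 - (1)·-0.545 - (1)·0.111) / (6) = 1.406
  z = (7 - (4)·-0.545 - (2)·1.000) / (9) = 0.798
Residual b − A·x = (1.127, -0.365, 0.482); ∞-norm = 1.127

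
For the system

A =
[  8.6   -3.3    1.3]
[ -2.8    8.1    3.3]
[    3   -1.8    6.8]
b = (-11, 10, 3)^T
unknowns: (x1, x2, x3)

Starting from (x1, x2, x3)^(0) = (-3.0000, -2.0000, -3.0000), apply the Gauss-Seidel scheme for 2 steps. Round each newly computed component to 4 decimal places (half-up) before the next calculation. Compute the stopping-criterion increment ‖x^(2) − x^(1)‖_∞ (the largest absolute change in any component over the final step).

Iteration 1:
  x1 = (-11 - (-3.3)·-2.0000 - (1.3)·-3.0000) / (8.6) = -1.5930
  x2 = (10 - (-2.8)·-1.5930 - (3.3)·-3.0000) / (8.1) = 1.9061
  x3 = (3 - (3)·-1.5930 - (-1.8)·1.9061) / (6.8) = 1.6485
Iteration 2:
  x1 = (-11 - (-3.3)·1.9061 - (1.3)·1.6485) / (8.6) = -0.7969
  x2 = (10 - (-2.8)·-0.7969 - (3.3)·1.6485) / (8.1) = 0.2875
  x3 = (3 - (3)·-0.7969 - (-1.8)·0.2875) / (6.8) = 0.8689
Change: (0.7961, -1.6186, -0.7796) → max |·| = 1.6186

1.6186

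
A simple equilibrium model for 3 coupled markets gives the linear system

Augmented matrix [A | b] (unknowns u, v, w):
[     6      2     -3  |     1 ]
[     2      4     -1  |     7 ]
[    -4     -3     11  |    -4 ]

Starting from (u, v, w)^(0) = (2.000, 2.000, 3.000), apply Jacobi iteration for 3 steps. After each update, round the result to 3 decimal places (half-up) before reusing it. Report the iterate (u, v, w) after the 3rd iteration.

Iteration 1:
  u = (1 - (2)·2.000 - (-3)·3.000) / (6) = 1.000
  v = (7 - (2)·2.000 - (-1)·3.000) / (4) = 1.500
  w = (-4 - (-4)·2.000 - (-3)·2.000) / (11) = 0.909
Iteration 2:
  u = (1 - (2)·1.500 - (-3)·0.909) / (6) = 0.121
  v = (7 - (2)·1.000 - (-1)·0.909) / (4) = 1.477
  w = (-4 - (-4)·1.000 - (-3)·1.500) / (11) = 0.409
Iteration 3:
  u = (1 - (2)·1.477 - (-3)·0.409) / (6) = -0.121
  v = (7 - (2)·0.121 - (-1)·0.409) / (4) = 1.792
  w = (-4 - (-4)·0.121 - (-3)·1.477) / (11) = 0.083

(-0.121, 1.792, 0.083)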